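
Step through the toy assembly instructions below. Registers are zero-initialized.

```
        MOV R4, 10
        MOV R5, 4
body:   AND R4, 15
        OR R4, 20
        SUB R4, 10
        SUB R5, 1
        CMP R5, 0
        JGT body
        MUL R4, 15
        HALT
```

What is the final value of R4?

150

R4=10
R5=4
R4=10&15=10
R4=10|20=30
R4=30-10=20
R5=4-1=3
CMP R5, 0  (cmp 3,0)
JGT body: taken
R4=20&15=4
R4=4|20=20
R4=20-10=10
R5=3-1=2
CMP R5, 0  (cmp 2,0)
JGT body: taken
R4=10&15=10
R4=10|20=30
R4=30-10=20
R5=2-1=1
CMP R5, 0  (cmp 1,0)
JGT body: taken
R4=20&15=4
R4=4|20=20
R4=20-10=10
R5=1-1=0
CMP R5, 0  (cmp 0,0)
JGT body: not taken
R4=10*15=150
halt.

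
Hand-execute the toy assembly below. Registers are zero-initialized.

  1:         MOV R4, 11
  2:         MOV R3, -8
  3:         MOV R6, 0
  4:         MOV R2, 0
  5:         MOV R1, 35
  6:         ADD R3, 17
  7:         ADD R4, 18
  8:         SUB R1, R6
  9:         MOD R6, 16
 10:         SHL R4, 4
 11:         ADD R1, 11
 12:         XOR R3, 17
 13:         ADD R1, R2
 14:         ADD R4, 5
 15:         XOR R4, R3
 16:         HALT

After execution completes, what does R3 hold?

after MOV R4, 11: R4=11
after MOV R3, -8: R3=-8
after MOV R6, 0: R6=0
after MOV R2, 0: R2=0
after MOV R1, 35: R1=35
after ADD R3, 17: R3=(-8)+17=9
after ADD R4, 18: R4=11+18=29
after SUB R1, R6: R1=35-0=35
after MOD R6, 16: R6=0%16=0
after SHL R4, 4: R4=29<<4=464
after ADD R1, 11: R1=35+11=46
after XOR R3, 17: R3=9^17=24
after ADD R1, R2: R1=46+0=46
after ADD R4, 5: R4=464+5=469
after XOR R4, R3: R4=469^24=461
halt.

24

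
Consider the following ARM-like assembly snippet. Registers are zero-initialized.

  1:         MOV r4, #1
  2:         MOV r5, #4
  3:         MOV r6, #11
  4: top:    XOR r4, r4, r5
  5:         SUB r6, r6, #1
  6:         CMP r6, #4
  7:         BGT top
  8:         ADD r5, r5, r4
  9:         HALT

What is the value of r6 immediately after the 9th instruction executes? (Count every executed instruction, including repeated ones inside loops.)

9

r4=1
r5=4
r6=11
r4=1^4=5
r6=11-1=10
CMP r6, #4  (cmp 10,4)
BGT top: taken
r4=5^4=1
r6=10-1=9
After step 9: r6 = 9.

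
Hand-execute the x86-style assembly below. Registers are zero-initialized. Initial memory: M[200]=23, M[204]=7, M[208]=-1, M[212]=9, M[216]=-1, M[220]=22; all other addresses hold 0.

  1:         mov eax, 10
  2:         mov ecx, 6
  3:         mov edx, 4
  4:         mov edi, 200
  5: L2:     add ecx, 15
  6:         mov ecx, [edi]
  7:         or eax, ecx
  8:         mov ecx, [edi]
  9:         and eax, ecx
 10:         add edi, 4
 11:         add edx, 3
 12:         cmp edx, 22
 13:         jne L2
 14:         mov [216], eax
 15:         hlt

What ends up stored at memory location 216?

eax=10
ecx=6
edx=4
edi=200
ecx=6+15=21
ecx=M[200]=23
eax=10|23=31
ecx=M[200]=23
eax=31&23=23
edi=200+4=204
edx=4+3=7
cmp edx, 22  (cmp 7,22)
jne L2: taken
ecx=23+15=38
ecx=M[204]=7
eax=23|7=23
ecx=M[204]=7
eax=23&7=7
edi=204+4=208
edx=7+3=10
cmp edx, 22  (cmp 10,22)
jne L2: taken
ecx=7+15=22
ecx=M[208]=-1
eax=7|(-1)=-1
ecx=M[208]=-1
eax=(-1)&(-1)=-1
edi=208+4=212
edx=10+3=13
cmp edx, 22  (cmp 13,22)
jne L2: taken
ecx=(-1)+15=14
ecx=M[212]=9
eax=(-1)|9=-1
ecx=M[212]=9
eax=(-1)&9=9
edi=212+4=216
edx=13+3=16
cmp edx, 22  (cmp 16,22)
jne L2: taken
ecx=9+15=24
ecx=M[216]=-1
eax=9|(-1)=-1
ecx=M[216]=-1
eax=(-1)&(-1)=-1
edi=216+4=220
edx=16+3=19
cmp edx, 22  (cmp 19,22)
jne L2: taken
ecx=(-1)+15=14
ecx=M[220]=22
eax=(-1)|22=-1
ecx=M[220]=22
eax=(-1)&22=22
edi=220+4=224
edx=19+3=22
cmp edx, 22  (cmp 22,22)
jne L2: not taken
mov [216], eax → M[216]=22
halt.

22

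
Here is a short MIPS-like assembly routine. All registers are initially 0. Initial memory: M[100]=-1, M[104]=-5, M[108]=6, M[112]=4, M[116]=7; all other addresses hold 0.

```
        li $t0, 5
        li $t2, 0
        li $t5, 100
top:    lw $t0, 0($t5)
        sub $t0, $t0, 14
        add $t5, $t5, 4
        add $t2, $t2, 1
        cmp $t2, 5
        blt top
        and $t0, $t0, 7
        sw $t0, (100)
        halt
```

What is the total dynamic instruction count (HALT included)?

after li $t0, 5: $t0=5
after li $t2, 0: $t2=0
after li $t5, 100: $t5=100
after lw $t0, 0($t5): $t0=M[100]=-1
after sub $t0, $t0, 14: $t0=(-1)-14=-15
after add $t5, $t5, 4: $t5=100+4=104
after add $t2, $t2, 1: $t2=0+1=1
cmp $t2, 5  (cmp 1,5)
blt top: taken
after lw $t0, 0($t5): $t0=M[104]=-5
after sub $t0, $t0, 14: $t0=(-5)-14=-19
after add $t5, $t5, 4: $t5=104+4=108
after add $t2, $t2, 1: $t2=1+1=2
cmp $t2, 5  (cmp 2,5)
blt top: taken
after lw $t0, 0($t5): $t0=M[108]=6
after sub $t0, $t0, 14: $t0=6-14=-8
after add $t5, $t5, 4: $t5=108+4=112
after add $t2, $t2, 1: $t2=2+1=3
cmp $t2, 5  (cmp 3,5)
blt top: taken
after lw $t0, 0($t5): $t0=M[112]=4
after sub $t0, $t0, 14: $t0=4-14=-10
after add $t5, $t5, 4: $t5=112+4=116
after add $t2, $t2, 1: $t2=3+1=4
cmp $t2, 5  (cmp 4,5)
blt top: taken
after lw $t0, 0($t5): $t0=M[116]=7
after sub $t0, $t0, 14: $t0=7-14=-7
after add $t5, $t5, 4: $t5=116+4=120
after add $t2, $t2, 1: $t2=4+1=5
cmp $t2, 5  (cmp 5,5)
blt top: not taken
after and $t0, $t0, 7: $t0=(-7)&7=1
sw $t0, (100) → M[100]=1
halt.
Total executed instructions: 36.

36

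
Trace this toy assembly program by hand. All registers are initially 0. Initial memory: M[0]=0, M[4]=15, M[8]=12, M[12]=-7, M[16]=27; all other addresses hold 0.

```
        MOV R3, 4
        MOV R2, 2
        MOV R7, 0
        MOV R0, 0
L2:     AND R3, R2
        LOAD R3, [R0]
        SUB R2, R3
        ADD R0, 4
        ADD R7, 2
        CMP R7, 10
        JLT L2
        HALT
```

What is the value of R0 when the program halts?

20

MOV R3, 4 → R3=4
MOV R2, 2 → R2=2
MOV R7, 0 → R7=0
MOV R0, 0 → R0=0
AND R3, R2 → R3=4&2=0
LOAD R3, [R0] → R3=M[0]=0
SUB R2, R3 → R2=2-0=2
ADD R0, 4 → R0=0+4=4
ADD R7, 2 → R7=0+2=2
CMP R7, 10  (cmp 2,10)
JLT L2: taken
AND R3, R2 → R3=0&2=0
LOAD R3, [R0] → R3=M[4]=15
SUB R2, R3 → R2=2-15=-13
ADD R0, 4 → R0=4+4=8
ADD R7, 2 → R7=2+2=4
CMP R7, 10  (cmp 4,10)
JLT L2: taken
AND R3, R2 → R3=15&(-13)=3
LOAD R3, [R0] → R3=M[8]=12
SUB R2, R3 → R2=(-13)-12=-25
ADD R0, 4 → R0=8+4=12
ADD R7, 2 → R7=4+2=6
CMP R7, 10  (cmp 6,10)
JLT L2: taken
AND R3, R2 → R3=12&(-25)=4
LOAD R3, [R0] → R3=M[12]=-7
SUB R2, R3 → R2=(-25)-(-7)=-18
ADD R0, 4 → R0=12+4=16
ADD R7, 2 → R7=6+2=8
CMP R7, 10  (cmp 8,10)
JLT L2: taken
AND R3, R2 → R3=(-7)&(-18)=-24
LOAD R3, [R0] → R3=M[16]=27
SUB R2, R3 → R2=(-18)-27=-45
ADD R0, 4 → R0=16+4=20
ADD R7, 2 → R7=8+2=10
CMP R7, 10  (cmp 10,10)
JLT L2: not taken
halt.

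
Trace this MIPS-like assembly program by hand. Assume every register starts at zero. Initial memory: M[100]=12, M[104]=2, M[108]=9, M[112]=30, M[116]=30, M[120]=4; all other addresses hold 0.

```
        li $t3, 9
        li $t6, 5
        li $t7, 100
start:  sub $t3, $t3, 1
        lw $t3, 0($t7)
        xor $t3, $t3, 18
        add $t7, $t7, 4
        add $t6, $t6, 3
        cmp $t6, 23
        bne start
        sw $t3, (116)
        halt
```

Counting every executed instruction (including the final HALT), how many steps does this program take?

47

after li $t3, 9: $t3=9
after li $t6, 5: $t6=5
after li $t7, 100: $t7=100
after sub $t3, $t3, 1: $t3=9-1=8
after lw $t3, 0($t7): $t3=M[100]=12
after xor $t3, $t3, 18: $t3=12^18=30
after add $t7, $t7, 4: $t7=100+4=104
after add $t6, $t6, 3: $t6=5+3=8
cmp $t6, 23  (cmp 8,23)
bne start: taken
after sub $t3, $t3, 1: $t3=30-1=29
after lw $t3, 0($t7): $t3=M[104]=2
after xor $t3, $t3, 18: $t3=2^18=16
after add $t7, $t7, 4: $t7=104+4=108
after add $t6, $t6, 3: $t6=8+3=11
cmp $t6, 23  (cmp 11,23)
bne start: taken
after sub $t3, $t3, 1: $t3=16-1=15
after lw $t3, 0($t7): $t3=M[108]=9
after xor $t3, $t3, 18: $t3=9^18=27
after add $t7, $t7, 4: $t7=108+4=112
after add $t6, $t6, 3: $t6=11+3=14
cmp $t6, 23  (cmp 14,23)
bne start: taken
after sub $t3, $t3, 1: $t3=27-1=26
after lw $t3, 0($t7): $t3=M[112]=30
after xor $t3, $t3, 18: $t3=30^18=12
after add $t7, $t7, 4: $t7=112+4=116
after add $t6, $t6, 3: $t6=14+3=17
cmp $t6, 23  (cmp 17,23)
bne start: taken
after sub $t3, $t3, 1: $t3=12-1=11
after lw $t3, 0($t7): $t3=M[116]=30
after xor $t3, $t3, 18: $t3=30^18=12
after add $t7, $t7, 4: $t7=116+4=120
after add $t6, $t6, 3: $t6=17+3=20
cmp $t6, 23  (cmp 20,23)
bne start: taken
after sub $t3, $t3, 1: $t3=12-1=11
after lw $t3, 0($t7): $t3=M[120]=4
after xor $t3, $t3, 18: $t3=4^18=22
after add $t7, $t7, 4: $t7=120+4=124
after add $t6, $t6, 3: $t6=20+3=23
cmp $t6, 23  (cmp 23,23)
bne start: not taken
sw $t3, (116) → M[116]=22
halt.
Total executed instructions: 47.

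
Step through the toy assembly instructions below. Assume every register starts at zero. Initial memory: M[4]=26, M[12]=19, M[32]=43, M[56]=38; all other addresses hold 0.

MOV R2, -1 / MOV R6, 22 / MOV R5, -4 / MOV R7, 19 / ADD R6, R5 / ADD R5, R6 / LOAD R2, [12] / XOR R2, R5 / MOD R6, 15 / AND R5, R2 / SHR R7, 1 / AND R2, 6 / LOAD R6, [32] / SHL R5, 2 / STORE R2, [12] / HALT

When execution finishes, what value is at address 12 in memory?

R2=-1
R6=22
R5=-4
R7=19
R6=22+(-4)=18
R5=(-4)+18=14
R2=M[12]=19
R2=19^14=29
R6=18%15=3
R5=14&29=12
R7=19>>1=9
R2=29&6=4
R6=M[32]=43
R5=12<<2=48
STORE R2, [12] → M[12]=4
halt.

4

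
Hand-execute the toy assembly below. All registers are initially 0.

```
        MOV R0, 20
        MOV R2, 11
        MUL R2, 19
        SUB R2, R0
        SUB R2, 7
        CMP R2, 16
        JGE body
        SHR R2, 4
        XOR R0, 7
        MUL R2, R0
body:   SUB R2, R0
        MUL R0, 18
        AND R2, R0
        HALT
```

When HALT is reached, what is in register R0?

360

R0=20
R2=11
R2=11*19=209
R2=209-20=189
R2=189-7=182
CMP R2, 16  (cmp 182,16)
JGE body: taken
R2=182-20=162
R0=20*18=360
R2=162&360=32
halt.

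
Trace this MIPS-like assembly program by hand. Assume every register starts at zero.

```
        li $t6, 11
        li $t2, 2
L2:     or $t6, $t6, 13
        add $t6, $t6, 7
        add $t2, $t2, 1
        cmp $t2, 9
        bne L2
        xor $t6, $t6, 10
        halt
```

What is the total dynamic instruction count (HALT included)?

39

after li $t6, 11: $t6=11
after li $t2, 2: $t2=2
after or $t6, $t6, 13: $t6=11|13=15
after add $t6, $t6, 7: $t6=15+7=22
after add $t2, $t2, 1: $t2=2+1=3
cmp $t2, 9  (cmp 3,9)
bne L2: taken
after or $t6, $t6, 13: $t6=22|13=31
after add $t6, $t6, 7: $t6=31+7=38
after add $t2, $t2, 1: $t2=3+1=4
cmp $t2, 9  (cmp 4,9)
bne L2: taken
after or $t6, $t6, 13: $t6=38|13=47
after add $t6, $t6, 7: $t6=47+7=54
after add $t2, $t2, 1: $t2=4+1=5
cmp $t2, 9  (cmp 5,9)
bne L2: taken
after or $t6, $t6, 13: $t6=54|13=63
after add $t6, $t6, 7: $t6=63+7=70
after add $t2, $t2, 1: $t2=5+1=6
cmp $t2, 9  (cmp 6,9)
bne L2: taken
after or $t6, $t6, 13: $t6=70|13=79
after add $t6, $t6, 7: $t6=79+7=86
after add $t2, $t2, 1: $t2=6+1=7
cmp $t2, 9  (cmp 7,9)
bne L2: taken
after or $t6, $t6, 13: $t6=86|13=95
after add $t6, $t6, 7: $t6=95+7=102
after add $t2, $t2, 1: $t2=7+1=8
cmp $t2, 9  (cmp 8,9)
bne L2: taken
after or $t6, $t6, 13: $t6=102|13=111
after add $t6, $t6, 7: $t6=111+7=118
after add $t2, $t2, 1: $t2=8+1=9
cmp $t2, 9  (cmp 9,9)
bne L2: not taken
after xor $t6, $t6, 10: $t6=118^10=124
halt.
Total executed instructions: 39.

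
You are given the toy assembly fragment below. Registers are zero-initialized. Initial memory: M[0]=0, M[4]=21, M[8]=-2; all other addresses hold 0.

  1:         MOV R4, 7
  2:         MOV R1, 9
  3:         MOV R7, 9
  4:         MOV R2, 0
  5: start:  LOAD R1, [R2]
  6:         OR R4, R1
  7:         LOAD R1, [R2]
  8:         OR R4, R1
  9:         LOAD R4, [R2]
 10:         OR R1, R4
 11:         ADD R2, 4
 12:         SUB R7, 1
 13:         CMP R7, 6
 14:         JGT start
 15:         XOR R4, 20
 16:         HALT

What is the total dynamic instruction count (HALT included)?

36

MOV R4, 7 → R4=7
MOV R1, 9 → R1=9
MOV R7, 9 → R7=9
MOV R2, 0 → R2=0
LOAD R1, [R2] → R1=M[0]=0
OR R4, R1 → R4=7|0=7
LOAD R1, [R2] → R1=M[0]=0
OR R4, R1 → R4=7|0=7
LOAD R4, [R2] → R4=M[0]=0
OR R1, R4 → R1=0|0=0
ADD R2, 4 → R2=0+4=4
SUB R7, 1 → R7=9-1=8
CMP R7, 6  (cmp 8,6)
JGT start: taken
LOAD R1, [R2] → R1=M[4]=21
OR R4, R1 → R4=0|21=21
LOAD R1, [R2] → R1=M[4]=21
OR R4, R1 → R4=21|21=21
LOAD R4, [R2] → R4=M[4]=21
OR R1, R4 → R1=21|21=21
ADD R2, 4 → R2=4+4=8
SUB R7, 1 → R7=8-1=7
CMP R7, 6  (cmp 7,6)
JGT start: taken
LOAD R1, [R2] → R1=M[8]=-2
OR R4, R1 → R4=21|(-2)=-1
LOAD R1, [R2] → R1=M[8]=-2
OR R4, R1 → R4=(-1)|(-2)=-1
LOAD R4, [R2] → R4=M[8]=-2
OR R1, R4 → R1=(-2)|(-2)=-2
ADD R2, 4 → R2=8+4=12
SUB R7, 1 → R7=7-1=6
CMP R7, 6  (cmp 6,6)
JGT start: not taken
XOR R4, 20 → R4=(-2)^20=-22
halt.
Total executed instructions: 36.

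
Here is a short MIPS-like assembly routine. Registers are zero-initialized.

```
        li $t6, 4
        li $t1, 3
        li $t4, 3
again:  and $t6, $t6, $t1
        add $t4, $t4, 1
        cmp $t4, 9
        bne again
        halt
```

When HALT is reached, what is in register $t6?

0

li $t6, 4 → $t6=4
li $t1, 3 → $t1=3
li $t4, 3 → $t4=3
and $t6, $t6, $t1 → $t6=4&3=0
add $t4, $t4, 1 → $t4=3+1=4
cmp $t4, 9  (cmp 4,9)
bne again: taken
and $t6, $t6, $t1 → $t6=0&3=0
add $t4, $t4, 1 → $t4=4+1=5
cmp $t4, 9  (cmp 5,9)
bne again: taken
and $t6, $t6, $t1 → $t6=0&3=0
add $t4, $t4, 1 → $t4=5+1=6
cmp $t4, 9  (cmp 6,9)
bne again: taken
and $t6, $t6, $t1 → $t6=0&3=0
add $t4, $t4, 1 → $t4=6+1=7
cmp $t4, 9  (cmp 7,9)
bne again: taken
and $t6, $t6, $t1 → $t6=0&3=0
add $t4, $t4, 1 → $t4=7+1=8
cmp $t4, 9  (cmp 8,9)
bne again: taken
and $t6, $t6, $t1 → $t6=0&3=0
add $t4, $t4, 1 → $t4=8+1=9
cmp $t4, 9  (cmp 9,9)
bne again: not taken
halt.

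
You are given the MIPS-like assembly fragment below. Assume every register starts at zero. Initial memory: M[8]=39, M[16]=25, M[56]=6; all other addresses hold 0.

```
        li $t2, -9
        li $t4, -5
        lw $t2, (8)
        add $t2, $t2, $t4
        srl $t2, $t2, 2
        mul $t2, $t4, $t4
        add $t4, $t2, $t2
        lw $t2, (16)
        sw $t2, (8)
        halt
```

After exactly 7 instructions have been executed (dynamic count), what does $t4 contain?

50

li $t2, -9 → $t2=-9
li $t4, -5 → $t4=-5
lw $t2, (8) → $t2=M[8]=39
add $t2, $t2, $t4 → $t2=39+(-5)=34
srl $t2, $t2, 2 → $t2=34>>2=8
mul $t2, $t4, $t4 → $t2=(-5)*(-5)=25
add $t4, $t2, $t2 → $t4=25+25=50
After step 7: $t4 = 50.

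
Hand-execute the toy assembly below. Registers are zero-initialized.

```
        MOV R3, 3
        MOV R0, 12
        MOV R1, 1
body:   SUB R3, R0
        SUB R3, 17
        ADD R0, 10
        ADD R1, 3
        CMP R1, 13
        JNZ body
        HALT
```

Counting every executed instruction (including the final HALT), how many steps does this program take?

MOV R3, 3 → R3=3
MOV R0, 12 → R0=12
MOV R1, 1 → R1=1
SUB R3, R0 → R3=3-12=-9
SUB R3, 17 → R3=(-9)-17=-26
ADD R0, 10 → R0=12+10=22
ADD R1, 3 → R1=1+3=4
CMP R1, 13  (cmp 4,13)
JNZ body: taken
SUB R3, R0 → R3=(-26)-22=-48
SUB R3, 17 → R3=(-48)-17=-65
ADD R0, 10 → R0=22+10=32
ADD R1, 3 → R1=4+3=7
CMP R1, 13  (cmp 7,13)
JNZ body: taken
SUB R3, R0 → R3=(-65)-32=-97
SUB R3, 17 → R3=(-97)-17=-114
ADD R0, 10 → R0=32+10=42
ADD R1, 3 → R1=7+3=10
CMP R1, 13  (cmp 10,13)
JNZ body: taken
SUB R3, R0 → R3=(-114)-42=-156
SUB R3, 17 → R3=(-156)-17=-173
ADD R0, 10 → R0=42+10=52
ADD R1, 3 → R1=10+3=13
CMP R1, 13  (cmp 13,13)
JNZ body: not taken
halt.
Total executed instructions: 28.

28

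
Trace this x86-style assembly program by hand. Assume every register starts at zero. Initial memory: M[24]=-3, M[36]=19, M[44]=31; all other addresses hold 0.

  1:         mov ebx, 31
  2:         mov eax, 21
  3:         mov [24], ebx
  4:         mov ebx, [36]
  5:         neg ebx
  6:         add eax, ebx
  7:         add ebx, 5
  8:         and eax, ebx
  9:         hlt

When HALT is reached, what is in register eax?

after mov ebx, 31: ebx=31
after mov eax, 21: eax=21
mov [24], ebx → M[24]=31
after mov ebx, [36]: ebx=M[36]=19
after neg ebx: ebx=-(19)=-19
after add eax, ebx: eax=21+(-19)=2
after add ebx, 5: ebx=(-19)+5=-14
after and eax, ebx: eax=2&(-14)=2
halt.

2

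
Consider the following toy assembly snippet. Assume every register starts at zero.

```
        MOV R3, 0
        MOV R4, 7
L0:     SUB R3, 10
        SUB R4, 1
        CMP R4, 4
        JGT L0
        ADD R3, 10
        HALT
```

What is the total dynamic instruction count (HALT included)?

16

after MOV R3, 0: R3=0
after MOV R4, 7: R4=7
after SUB R3, 10: R3=0-10=-10
after SUB R4, 1: R4=7-1=6
CMP R4, 4  (cmp 6,4)
JGT L0: taken
after SUB R3, 10: R3=(-10)-10=-20
after SUB R4, 1: R4=6-1=5
CMP R4, 4  (cmp 5,4)
JGT L0: taken
after SUB R3, 10: R3=(-20)-10=-30
after SUB R4, 1: R4=5-1=4
CMP R4, 4  (cmp 4,4)
JGT L0: not taken
after ADD R3, 10: R3=(-30)+10=-20
halt.
Total executed instructions: 16.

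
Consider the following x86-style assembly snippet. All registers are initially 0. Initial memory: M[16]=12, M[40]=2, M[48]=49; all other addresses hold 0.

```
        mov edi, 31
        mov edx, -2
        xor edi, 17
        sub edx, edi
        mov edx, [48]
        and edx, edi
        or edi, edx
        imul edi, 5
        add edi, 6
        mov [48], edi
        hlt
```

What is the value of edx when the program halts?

after mov edi, 31: edi=31
after mov edx, -2: edx=-2
after xor edi, 17: edi=31^17=14
after sub edx, edi: edx=(-2)-14=-16
after mov edx, [48]: edx=M[48]=49
after and edx, edi: edx=49&14=0
after or edi, edx: edi=14|0=14
after imul edi, 5: edi=14*5=70
after add edi, 6: edi=70+6=76
mov [48], edi → M[48]=76
halt.

0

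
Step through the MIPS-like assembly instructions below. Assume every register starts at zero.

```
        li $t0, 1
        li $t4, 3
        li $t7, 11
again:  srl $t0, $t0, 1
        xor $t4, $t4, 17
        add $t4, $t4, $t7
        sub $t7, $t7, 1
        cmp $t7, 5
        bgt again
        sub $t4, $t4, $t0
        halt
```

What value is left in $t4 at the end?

$t0=1
$t4=3
$t7=11
$t0=1>>1=0
$t4=3^17=18
$t4=18+11=29
$t7=11-1=10
cmp $t7, 5  (cmp 10,5)
bgt again: taken
$t0=0>>1=0
$t4=29^17=12
$t4=12+10=22
$t7=10-1=9
cmp $t7, 5  (cmp 9,5)
bgt again: taken
$t0=0>>1=0
$t4=22^17=7
$t4=7+9=16
$t7=9-1=8
cmp $t7, 5  (cmp 8,5)
bgt again: taken
$t0=0>>1=0
$t4=16^17=1
$t4=1+8=9
$t7=8-1=7
cmp $t7, 5  (cmp 7,5)
bgt again: taken
$t0=0>>1=0
$t4=9^17=24
$t4=24+7=31
$t7=7-1=6
cmp $t7, 5  (cmp 6,5)
bgt again: taken
$t0=0>>1=0
$t4=31^17=14
$t4=14+6=20
$t7=6-1=5
cmp $t7, 5  (cmp 5,5)
bgt again: not taken
$t4=20-0=20
halt.

20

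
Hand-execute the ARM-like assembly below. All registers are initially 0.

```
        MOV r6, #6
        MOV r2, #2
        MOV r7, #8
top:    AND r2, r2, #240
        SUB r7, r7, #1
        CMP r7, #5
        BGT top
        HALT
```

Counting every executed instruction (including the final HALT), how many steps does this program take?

after MOV r6, #6: r6=6
after MOV r2, #2: r2=2
after MOV r7, #8: r7=8
after AND r2, r2, #240: r2=2&240=0
after SUB r7, r7, #1: r7=8-1=7
CMP r7, #5  (cmp 7,5)
BGT top: taken
after AND r2, r2, #240: r2=0&240=0
after SUB r7, r7, #1: r7=7-1=6
CMP r7, #5  (cmp 6,5)
BGT top: taken
after AND r2, r2, #240: r2=0&240=0
after SUB r7, r7, #1: r7=6-1=5
CMP r7, #5  (cmp 5,5)
BGT top: not taken
halt.
Total executed instructions: 16.

16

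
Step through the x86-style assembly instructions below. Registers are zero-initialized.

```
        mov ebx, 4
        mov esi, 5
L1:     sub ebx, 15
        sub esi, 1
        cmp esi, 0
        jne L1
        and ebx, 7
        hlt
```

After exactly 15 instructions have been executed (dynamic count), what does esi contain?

ebx=4
esi=5
ebx=4-15=-11
esi=5-1=4
cmp esi, 0  (cmp 4,0)
jne L1: taken
ebx=(-11)-15=-26
esi=4-1=3
cmp esi, 0  (cmp 3,0)
jne L1: taken
ebx=(-26)-15=-41
esi=3-1=2
cmp esi, 0  (cmp 2,0)
jne L1: taken
ebx=(-41)-15=-56
After step 15: esi = 2.

2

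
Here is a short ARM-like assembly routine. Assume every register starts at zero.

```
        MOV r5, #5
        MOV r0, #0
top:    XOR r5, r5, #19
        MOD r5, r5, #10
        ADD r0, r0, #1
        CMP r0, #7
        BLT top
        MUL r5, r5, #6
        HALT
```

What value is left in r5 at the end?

48

MOV r5, #5 → r5=5
MOV r0, #0 → r0=0
XOR r5, r5, #19 → r5=5^19=22
MOD r5, r5, #10 → r5=22%10=2
ADD r0, r0, #1 → r0=0+1=1
CMP r0, #7  (cmp 1,7)
BLT top: taken
XOR r5, r5, #19 → r5=2^19=17
MOD r5, r5, #10 → r5=17%10=7
ADD r0, r0, #1 → r0=1+1=2
CMP r0, #7  (cmp 2,7)
BLT top: taken
XOR r5, r5, #19 → r5=7^19=20
MOD r5, r5, #10 → r5=20%10=0
ADD r0, r0, #1 → r0=2+1=3
CMP r0, #7  (cmp 3,7)
BLT top: taken
XOR r5, r5, #19 → r5=0^19=19
MOD r5, r5, #10 → r5=19%10=9
ADD r0, r0, #1 → r0=3+1=4
CMP r0, #7  (cmp 4,7)
BLT top: taken
XOR r5, r5, #19 → r5=9^19=26
MOD r5, r5, #10 → r5=26%10=6
ADD r0, r0, #1 → r0=4+1=5
CMP r0, #7  (cmp 5,7)
BLT top: taken
XOR r5, r5, #19 → r5=6^19=21
MOD r5, r5, #10 → r5=21%10=1
ADD r0, r0, #1 → r0=5+1=6
CMP r0, #7  (cmp 6,7)
BLT top: taken
XOR r5, r5, #19 → r5=1^19=18
MOD r5, r5, #10 → r5=18%10=8
ADD r0, r0, #1 → r0=6+1=7
CMP r0, #7  (cmp 7,7)
BLT top: not taken
MUL r5, r5, #6 → r5=8*6=48
halt.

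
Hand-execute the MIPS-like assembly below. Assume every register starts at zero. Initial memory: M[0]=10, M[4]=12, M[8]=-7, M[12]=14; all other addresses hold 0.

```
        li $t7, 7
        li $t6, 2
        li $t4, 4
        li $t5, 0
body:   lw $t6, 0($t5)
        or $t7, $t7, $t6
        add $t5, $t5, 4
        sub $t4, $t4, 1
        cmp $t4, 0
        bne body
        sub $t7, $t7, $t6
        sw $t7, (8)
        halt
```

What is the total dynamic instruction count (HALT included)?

li $t7, 7 → $t7=7
li $t6, 2 → $t6=2
li $t4, 4 → $t4=4
li $t5, 0 → $t5=0
lw $t6, 0($t5) → $t6=M[0]=10
or $t7, $t7, $t6 → $t7=7|10=15
add $t5, $t5, 4 → $t5=0+4=4
sub $t4, $t4, 1 → $t4=4-1=3
cmp $t4, 0  (cmp 3,0)
bne body: taken
lw $t6, 0($t5) → $t6=M[4]=12
or $t7, $t7, $t6 → $t7=15|12=15
add $t5, $t5, 4 → $t5=4+4=8
sub $t4, $t4, 1 → $t4=3-1=2
cmp $t4, 0  (cmp 2,0)
bne body: taken
lw $t6, 0($t5) → $t6=M[8]=-7
or $t7, $t7, $t6 → $t7=15|(-7)=-1
add $t5, $t5, 4 → $t5=8+4=12
sub $t4, $t4, 1 → $t4=2-1=1
cmp $t4, 0  (cmp 1,0)
bne body: taken
lw $t6, 0($t5) → $t6=M[12]=14
or $t7, $t7, $t6 → $t7=(-1)|14=-1
add $t5, $t5, 4 → $t5=12+4=16
sub $t4, $t4, 1 → $t4=1-1=0
cmp $t4, 0  (cmp 0,0)
bne body: not taken
sub $t7, $t7, $t6 → $t7=(-1)-14=-15
sw $t7, (8) → M[8]=-15
halt.
Total executed instructions: 31.

31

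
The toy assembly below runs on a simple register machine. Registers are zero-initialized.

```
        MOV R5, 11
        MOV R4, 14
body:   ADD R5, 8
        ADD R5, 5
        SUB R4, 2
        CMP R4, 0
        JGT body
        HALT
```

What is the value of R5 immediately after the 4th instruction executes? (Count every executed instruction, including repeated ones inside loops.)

MOV R5, 11 → R5=11
MOV R4, 14 → R4=14
ADD R5, 8 → R5=11+8=19
ADD R5, 5 → R5=19+5=24
After step 4: R5 = 24.

24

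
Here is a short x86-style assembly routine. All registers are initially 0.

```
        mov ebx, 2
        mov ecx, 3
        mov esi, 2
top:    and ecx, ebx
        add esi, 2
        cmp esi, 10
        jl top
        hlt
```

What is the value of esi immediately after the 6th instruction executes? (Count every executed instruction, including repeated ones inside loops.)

ebx=2
ecx=3
esi=2
ecx=3&2=2
esi=2+2=4
cmp esi, 10  (cmp 4,10)
After step 6: esi = 4.

4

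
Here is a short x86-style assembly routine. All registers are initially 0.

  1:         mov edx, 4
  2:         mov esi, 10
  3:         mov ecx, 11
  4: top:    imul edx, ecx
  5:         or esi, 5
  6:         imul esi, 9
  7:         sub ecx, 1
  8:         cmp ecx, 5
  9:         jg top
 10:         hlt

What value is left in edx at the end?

mov edx, 4 → edx=4
mov esi, 10 → esi=10
mov ecx, 11 → ecx=11
imul edx, ecx → edx=4*11=44
or esi, 5 → esi=10|5=15
imul esi, 9 → esi=15*9=135
sub ecx, 1 → ecx=11-1=10
cmp ecx, 5  (cmp 10,5)
jg top: taken
imul edx, ecx → edx=44*10=440
or esi, 5 → esi=135|5=135
imul esi, 9 → esi=135*9=1215
sub ecx, 1 → ecx=10-1=9
cmp ecx, 5  (cmp 9,5)
jg top: taken
imul edx, ecx → edx=440*9=3960
or esi, 5 → esi=1215|5=1215
imul esi, 9 → esi=1215*9=10935
sub ecx, 1 → ecx=9-1=8
cmp ecx, 5  (cmp 8,5)
jg top: taken
imul edx, ecx → edx=3960*8=31680
or esi, 5 → esi=10935|5=10935
imul esi, 9 → esi=10935*9=98415
sub ecx, 1 → ecx=8-1=7
cmp ecx, 5  (cmp 7,5)
jg top: taken
imul edx, ecx → edx=31680*7=221760
or esi, 5 → esi=98415|5=98415
imul esi, 9 → esi=98415*9=885735
sub ecx, 1 → ecx=7-1=6
cmp ecx, 5  (cmp 6,5)
jg top: taken
imul edx, ecx → edx=221760*6=1330560
or esi, 5 → esi=885735|5=885735
imul esi, 9 → esi=885735*9=7971615
sub ecx, 1 → ecx=6-1=5
cmp ecx, 5  (cmp 5,5)
jg top: not taken
halt.

1330560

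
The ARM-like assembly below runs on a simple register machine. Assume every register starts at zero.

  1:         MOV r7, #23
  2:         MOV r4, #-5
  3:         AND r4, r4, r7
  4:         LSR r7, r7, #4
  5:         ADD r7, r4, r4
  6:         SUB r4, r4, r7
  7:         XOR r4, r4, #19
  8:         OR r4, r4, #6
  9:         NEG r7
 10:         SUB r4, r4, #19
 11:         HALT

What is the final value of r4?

-21

MOV r7, #23 → r7=23
MOV r4, #-5 → r4=-5
AND r4, r4, r7 → r4=(-5)&23=19
LSR r7, r7, #4 → r7=23>>4=1
ADD r7, r4, r4 → r7=19+19=38
SUB r4, r4, r7 → r4=19-38=-19
XOR r4, r4, #19 → r4=(-19)^19=-2
OR r4, r4, #6 → r4=(-2)|6=-2
NEG r7 → r7=-(38)=-38
SUB r4, r4, #19 → r4=(-2)-19=-21
halt.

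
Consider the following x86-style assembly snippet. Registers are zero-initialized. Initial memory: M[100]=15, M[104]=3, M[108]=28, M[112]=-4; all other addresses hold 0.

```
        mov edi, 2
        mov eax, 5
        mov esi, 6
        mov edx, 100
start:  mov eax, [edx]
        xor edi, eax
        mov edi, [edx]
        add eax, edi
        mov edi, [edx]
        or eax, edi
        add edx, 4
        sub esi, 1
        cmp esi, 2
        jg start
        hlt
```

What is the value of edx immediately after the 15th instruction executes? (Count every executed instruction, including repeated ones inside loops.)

edi=2
eax=5
esi=6
edx=100
eax=M[100]=15
edi=2^15=13
edi=M[100]=15
eax=15+15=30
edi=M[100]=15
eax=30|15=31
edx=100+4=104
esi=6-1=5
cmp esi, 2  (cmp 5,2)
jg start: taken
eax=M[104]=3
After step 15: edx = 104.

104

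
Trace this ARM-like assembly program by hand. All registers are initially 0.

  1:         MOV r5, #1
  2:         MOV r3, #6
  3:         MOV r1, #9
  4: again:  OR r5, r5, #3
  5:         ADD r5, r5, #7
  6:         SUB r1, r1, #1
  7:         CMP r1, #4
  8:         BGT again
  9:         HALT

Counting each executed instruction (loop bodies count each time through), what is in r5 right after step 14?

19

MOV r5, #1 → r5=1
MOV r3, #6 → r3=6
MOV r1, #9 → r1=9
OR r5, r5, #3 → r5=1|3=3
ADD r5, r5, #7 → r5=3+7=10
SUB r1, r1, #1 → r1=9-1=8
CMP r1, #4  (cmp 8,4)
BGT again: taken
OR r5, r5, #3 → r5=10|3=11
ADD r5, r5, #7 → r5=11+7=18
SUB r1, r1, #1 → r1=8-1=7
CMP r1, #4  (cmp 7,4)
BGT again: taken
OR r5, r5, #3 → r5=18|3=19
After step 14: r5 = 19.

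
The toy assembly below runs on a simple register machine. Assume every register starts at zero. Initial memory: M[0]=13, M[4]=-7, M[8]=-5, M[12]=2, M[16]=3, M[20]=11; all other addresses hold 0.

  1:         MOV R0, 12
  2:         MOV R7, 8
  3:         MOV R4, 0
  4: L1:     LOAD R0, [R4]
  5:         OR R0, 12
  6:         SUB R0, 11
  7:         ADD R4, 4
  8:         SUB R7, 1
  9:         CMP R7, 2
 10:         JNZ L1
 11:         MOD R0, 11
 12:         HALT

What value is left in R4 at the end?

24

MOV R0, 12 → R0=12
MOV R7, 8 → R7=8
MOV R4, 0 → R4=0
LOAD R0, [R4] → R0=M[0]=13
OR R0, 12 → R0=13|12=13
SUB R0, 11 → R0=13-11=2
ADD R4, 4 → R4=0+4=4
SUB R7, 1 → R7=8-1=7
CMP R7, 2  (cmp 7,2)
JNZ L1: taken
LOAD R0, [R4] → R0=M[4]=-7
OR R0, 12 → R0=(-7)|12=-3
SUB R0, 11 → R0=(-3)-11=-14
ADD R4, 4 → R4=4+4=8
SUB R7, 1 → R7=7-1=6
CMP R7, 2  (cmp 6,2)
JNZ L1: taken
LOAD R0, [R4] → R0=M[8]=-5
OR R0, 12 → R0=(-5)|12=-1
SUB R0, 11 → R0=(-1)-11=-12
ADD R4, 4 → R4=8+4=12
SUB R7, 1 → R7=6-1=5
CMP R7, 2  (cmp 5,2)
JNZ L1: taken
LOAD R0, [R4] → R0=M[12]=2
OR R0, 12 → R0=2|12=14
SUB R0, 11 → R0=14-11=3
ADD R4, 4 → R4=12+4=16
SUB R7, 1 → R7=5-1=4
CMP R7, 2  (cmp 4,2)
JNZ L1: taken
LOAD R0, [R4] → R0=M[16]=3
OR R0, 12 → R0=3|12=15
SUB R0, 11 → R0=15-11=4
ADD R4, 4 → R4=16+4=20
SUB R7, 1 → R7=4-1=3
CMP R7, 2  (cmp 3,2)
JNZ L1: taken
LOAD R0, [R4] → R0=M[20]=11
OR R0, 12 → R0=11|12=15
SUB R0, 11 → R0=15-11=4
ADD R4, 4 → R4=20+4=24
SUB R7, 1 → R7=3-1=2
CMP R7, 2  (cmp 2,2)
JNZ L1: not taken
MOD R0, 11 → R0=4%11=4
halt.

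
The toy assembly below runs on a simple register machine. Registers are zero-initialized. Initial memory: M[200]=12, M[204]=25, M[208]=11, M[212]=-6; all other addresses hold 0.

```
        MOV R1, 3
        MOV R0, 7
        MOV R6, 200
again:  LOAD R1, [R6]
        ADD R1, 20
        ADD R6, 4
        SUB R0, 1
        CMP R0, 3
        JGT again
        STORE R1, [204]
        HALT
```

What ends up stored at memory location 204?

after MOV R1, 3: R1=3
after MOV R0, 7: R0=7
after MOV R6, 200: R6=200
after LOAD R1, [R6]: R1=M[200]=12
after ADD R1, 20: R1=12+20=32
after ADD R6, 4: R6=200+4=204
after SUB R0, 1: R0=7-1=6
CMP R0, 3  (cmp 6,3)
JGT again: taken
after LOAD R1, [R6]: R1=M[204]=25
after ADD R1, 20: R1=25+20=45
after ADD R6, 4: R6=204+4=208
after SUB R0, 1: R0=6-1=5
CMP R0, 3  (cmp 5,3)
JGT again: taken
after LOAD R1, [R6]: R1=M[208]=11
after ADD R1, 20: R1=11+20=31
after ADD R6, 4: R6=208+4=212
after SUB R0, 1: R0=5-1=4
CMP R0, 3  (cmp 4,3)
JGT again: taken
after LOAD R1, [R6]: R1=M[212]=-6
after ADD R1, 20: R1=(-6)+20=14
after ADD R6, 4: R6=212+4=216
after SUB R0, 1: R0=4-1=3
CMP R0, 3  (cmp 3,3)
JGT again: not taken
STORE R1, [204] → M[204]=14
halt.

14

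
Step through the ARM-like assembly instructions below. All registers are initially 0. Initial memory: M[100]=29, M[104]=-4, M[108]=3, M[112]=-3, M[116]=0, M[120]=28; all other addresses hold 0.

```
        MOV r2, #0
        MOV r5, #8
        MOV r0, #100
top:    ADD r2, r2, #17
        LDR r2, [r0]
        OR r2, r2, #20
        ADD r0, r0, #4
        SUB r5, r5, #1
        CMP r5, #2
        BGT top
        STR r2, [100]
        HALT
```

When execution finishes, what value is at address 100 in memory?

r2=0
r5=8
r0=100
r2=0+17=17
r2=M[100]=29
r2=29|20=29
r0=100+4=104
r5=8-1=7
CMP r5, #2  (cmp 7,2)
BGT top: taken
r2=29+17=46
r2=M[104]=-4
r2=(-4)|20=-4
r0=104+4=108
r5=7-1=6
CMP r5, #2  (cmp 6,2)
BGT top: taken
r2=(-4)+17=13
r2=M[108]=3
r2=3|20=23
r0=108+4=112
r5=6-1=5
CMP r5, #2  (cmp 5,2)
BGT top: taken
r2=23+17=40
r2=M[112]=-3
r2=(-3)|20=-3
r0=112+4=116
r5=5-1=4
CMP r5, #2  (cmp 4,2)
BGT top: taken
r2=(-3)+17=14
r2=M[116]=0
r2=0|20=20
r0=116+4=120
r5=4-1=3
CMP r5, #2  (cmp 3,2)
BGT top: taken
r2=20+17=37
r2=M[120]=28
r2=28|20=28
r0=120+4=124
r5=3-1=2
CMP r5, #2  (cmp 2,2)
BGT top: not taken
STR r2, [100] → M[100]=28
halt.

28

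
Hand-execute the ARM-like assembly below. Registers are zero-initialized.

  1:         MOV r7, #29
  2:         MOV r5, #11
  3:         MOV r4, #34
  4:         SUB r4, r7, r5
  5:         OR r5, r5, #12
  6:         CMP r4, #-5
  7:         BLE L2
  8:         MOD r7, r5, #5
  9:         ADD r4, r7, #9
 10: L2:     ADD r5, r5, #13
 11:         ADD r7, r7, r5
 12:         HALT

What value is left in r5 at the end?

28

MOV r7, #29 → r7=29
MOV r5, #11 → r5=11
MOV r4, #34 → r4=34
SUB r4, r7, r5 → r4=29-11=18
OR r5, r5, #12 → r5=11|12=15
CMP r4, #-5  (cmp 18,-5)
BLE L2: not taken
MOD r7, r5, #5 → r7=15%5=0
ADD r4, r7, #9 → r4=0+9=9
ADD r5, r5, #13 → r5=15+13=28
ADD r7, r7, r5 → r7=0+28=28
halt.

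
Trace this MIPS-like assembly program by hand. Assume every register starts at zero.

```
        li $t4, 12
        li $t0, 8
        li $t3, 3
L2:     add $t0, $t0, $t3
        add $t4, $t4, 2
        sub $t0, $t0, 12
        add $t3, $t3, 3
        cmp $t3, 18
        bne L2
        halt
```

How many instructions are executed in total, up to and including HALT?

li $t4, 12 → $t4=12
li $t0, 8 → $t0=8
li $t3, 3 → $t3=3
add $t0, $t0, $t3 → $t0=8+3=11
add $t4, $t4, 2 → $t4=12+2=14
sub $t0, $t0, 12 → $t0=11-12=-1
add $t3, $t3, 3 → $t3=3+3=6
cmp $t3, 18  (cmp 6,18)
bne L2: taken
add $t0, $t0, $t3 → $t0=(-1)+6=5
add $t4, $t4, 2 → $t4=14+2=16
sub $t0, $t0, 12 → $t0=5-12=-7
add $t3, $t3, 3 → $t3=6+3=9
cmp $t3, 18  (cmp 9,18)
bne L2: taken
add $t0, $t0, $t3 → $t0=(-7)+9=2
add $t4, $t4, 2 → $t4=16+2=18
sub $t0, $t0, 12 → $t0=2-12=-10
add $t3, $t3, 3 → $t3=9+3=12
cmp $t3, 18  (cmp 12,18)
bne L2: taken
add $t0, $t0, $t3 → $t0=(-10)+12=2
add $t4, $t4, 2 → $t4=18+2=20
sub $t0, $t0, 12 → $t0=2-12=-10
add $t3, $t3, 3 → $t3=12+3=15
cmp $t3, 18  (cmp 15,18)
bne L2: taken
add $t0, $t0, $t3 → $t0=(-10)+15=5
add $t4, $t4, 2 → $t4=20+2=22
sub $t0, $t0, 12 → $t0=5-12=-7
add $t3, $t3, 3 → $t3=15+3=18
cmp $t3, 18  (cmp 18,18)
bne L2: not taken
halt.
Total executed instructions: 34.

34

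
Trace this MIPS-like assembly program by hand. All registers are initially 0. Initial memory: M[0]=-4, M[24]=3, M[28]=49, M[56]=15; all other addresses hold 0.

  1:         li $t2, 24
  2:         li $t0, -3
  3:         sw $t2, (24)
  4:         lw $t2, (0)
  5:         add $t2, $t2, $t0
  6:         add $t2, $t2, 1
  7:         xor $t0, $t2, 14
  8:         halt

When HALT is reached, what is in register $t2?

li $t2, 24 → $t2=24
li $t0, -3 → $t0=-3
sw $t2, (24) → M[24]=24
lw $t2, (0) → $t2=M[0]=-4
add $t2, $t2, $t0 → $t2=(-4)+(-3)=-7
add $t2, $t2, 1 → $t2=(-7)+1=-6
xor $t0, $t2, 14 → $t0=(-6)^14=-12
halt.

-6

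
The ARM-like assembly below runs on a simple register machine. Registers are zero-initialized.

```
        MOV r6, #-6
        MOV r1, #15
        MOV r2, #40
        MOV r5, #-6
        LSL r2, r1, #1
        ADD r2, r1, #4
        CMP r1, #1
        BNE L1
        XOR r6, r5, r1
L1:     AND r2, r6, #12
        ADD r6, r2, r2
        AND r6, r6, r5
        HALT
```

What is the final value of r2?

after MOV r6, #-6: r6=-6
after MOV r1, #15: r1=15
after MOV r2, #40: r2=40
after MOV r5, #-6: r5=-6
after LSL r2, r1, #1: r2=15<<1=30
after ADD r2, r1, #4: r2=15+4=19
CMP r1, #1  (cmp 15,1)
BNE L1: taken
after AND r2, r6, #12: r2=(-6)&12=8
after ADD r6, r2, r2: r6=8+8=16
after AND r6, r6, r5: r6=16&(-6)=16
halt.

8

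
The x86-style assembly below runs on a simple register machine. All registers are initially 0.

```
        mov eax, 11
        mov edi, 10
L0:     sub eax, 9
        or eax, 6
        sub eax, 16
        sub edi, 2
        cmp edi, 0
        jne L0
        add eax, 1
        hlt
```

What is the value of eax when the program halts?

-105

mov eax, 11 → eax=11
mov edi, 10 → edi=10
sub eax, 9 → eax=11-9=2
or eax, 6 → eax=2|6=6
sub eax, 16 → eax=6-16=-10
sub edi, 2 → edi=10-2=8
cmp edi, 0  (cmp 8,0)
jne L0: taken
sub eax, 9 → eax=(-10)-9=-19
or eax, 6 → eax=(-19)|6=-17
sub eax, 16 → eax=(-17)-16=-33
sub edi, 2 → edi=8-2=6
cmp edi, 0  (cmp 6,0)
jne L0: taken
sub eax, 9 → eax=(-33)-9=-42
or eax, 6 → eax=(-42)|6=-42
sub eax, 16 → eax=(-42)-16=-58
sub edi, 2 → edi=6-2=4
cmp edi, 0  (cmp 4,0)
jne L0: taken
sub eax, 9 → eax=(-58)-9=-67
or eax, 6 → eax=(-67)|6=-65
sub eax, 16 → eax=(-65)-16=-81
sub edi, 2 → edi=4-2=2
cmp edi, 0  (cmp 2,0)
jne L0: taken
sub eax, 9 → eax=(-81)-9=-90
or eax, 6 → eax=(-90)|6=-90
sub eax, 16 → eax=(-90)-16=-106
sub edi, 2 → edi=2-2=0
cmp edi, 0  (cmp 0,0)
jne L0: not taken
add eax, 1 → eax=(-106)+1=-105
halt.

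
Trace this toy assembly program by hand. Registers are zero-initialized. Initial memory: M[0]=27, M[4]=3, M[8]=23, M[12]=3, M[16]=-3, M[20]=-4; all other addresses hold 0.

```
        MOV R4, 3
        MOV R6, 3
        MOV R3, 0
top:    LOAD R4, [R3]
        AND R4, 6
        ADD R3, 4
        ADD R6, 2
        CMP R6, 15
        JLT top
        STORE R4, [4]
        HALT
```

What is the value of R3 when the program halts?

R4=3
R6=3
R3=0
R4=M[0]=27
R4=27&6=2
R3=0+4=4
R6=3+2=5
CMP R6, 15  (cmp 5,15)
JLT top: taken
R4=M[4]=3
R4=3&6=2
R3=4+4=8
R6=5+2=7
CMP R6, 15  (cmp 7,15)
JLT top: taken
R4=M[8]=23
R4=23&6=6
R3=8+4=12
R6=7+2=9
CMP R6, 15  (cmp 9,15)
JLT top: taken
R4=M[12]=3
R4=3&6=2
R3=12+4=16
R6=9+2=11
CMP R6, 15  (cmp 11,15)
JLT top: taken
R4=M[16]=-3
R4=(-3)&6=4
R3=16+4=20
R6=11+2=13
CMP R6, 15  (cmp 13,15)
JLT top: taken
R4=M[20]=-4
R4=(-4)&6=4
R3=20+4=24
R6=13+2=15
CMP R6, 15  (cmp 15,15)
JLT top: not taken
STORE R4, [4] → M[4]=4
halt.

24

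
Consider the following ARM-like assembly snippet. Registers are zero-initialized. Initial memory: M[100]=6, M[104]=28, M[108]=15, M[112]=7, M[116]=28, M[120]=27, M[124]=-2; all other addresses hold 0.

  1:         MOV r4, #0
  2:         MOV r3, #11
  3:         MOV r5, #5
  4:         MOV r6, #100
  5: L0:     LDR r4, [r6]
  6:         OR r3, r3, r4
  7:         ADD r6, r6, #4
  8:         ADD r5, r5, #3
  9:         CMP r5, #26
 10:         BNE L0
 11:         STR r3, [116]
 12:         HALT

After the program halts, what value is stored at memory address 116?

r4=0
r3=11
r5=5
r6=100
r4=M[100]=6
r3=11|6=15
r6=100+4=104
r5=5+3=8
CMP r5, #26  (cmp 8,26)
BNE L0: taken
r4=M[104]=28
r3=15|28=31
r6=104+4=108
r5=8+3=11
CMP r5, #26  (cmp 11,26)
BNE L0: taken
r4=M[108]=15
r3=31|15=31
r6=108+4=112
r5=11+3=14
CMP r5, #26  (cmp 14,26)
BNE L0: taken
r4=M[112]=7
r3=31|7=31
r6=112+4=116
r5=14+3=17
CMP r5, #26  (cmp 17,26)
BNE L0: taken
r4=M[116]=28
r3=31|28=31
r6=116+4=120
r5=17+3=20
CMP r5, #26  (cmp 20,26)
BNE L0: taken
r4=M[120]=27
r3=31|27=31
r6=120+4=124
r5=20+3=23
CMP r5, #26  (cmp 23,26)
BNE L0: taken
r4=M[124]=-2
r3=31|(-2)=-1
r6=124+4=128
r5=23+3=26
CMP r5, #26  (cmp 26,26)
BNE L0: not taken
STR r3, [116] → M[116]=-1
halt.

-1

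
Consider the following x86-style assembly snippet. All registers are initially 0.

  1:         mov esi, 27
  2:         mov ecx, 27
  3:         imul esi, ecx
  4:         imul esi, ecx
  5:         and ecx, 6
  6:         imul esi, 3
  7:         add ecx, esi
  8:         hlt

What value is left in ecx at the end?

59051

mov esi, 27 → esi=27
mov ecx, 27 → ecx=27
imul esi, ecx → esi=27*27=729
imul esi, ecx → esi=729*27=19683
and ecx, 6 → ecx=27&6=2
imul esi, 3 → esi=19683*3=59049
add ecx, esi → ecx=2+59049=59051
halt.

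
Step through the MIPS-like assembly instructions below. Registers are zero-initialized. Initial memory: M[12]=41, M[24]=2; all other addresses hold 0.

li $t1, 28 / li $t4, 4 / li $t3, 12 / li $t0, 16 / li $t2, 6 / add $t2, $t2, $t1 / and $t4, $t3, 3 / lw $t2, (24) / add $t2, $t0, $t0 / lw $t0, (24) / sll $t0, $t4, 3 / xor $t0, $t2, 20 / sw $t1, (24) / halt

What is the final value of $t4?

0

li $t1, 28 → $t1=28
li $t4, 4 → $t4=4
li $t3, 12 → $t3=12
li $t0, 16 → $t0=16
li $t2, 6 → $t2=6
add $t2, $t2, $t1 → $t2=6+28=34
and $t4, $t3, 3 → $t4=12&3=0
lw $t2, (24) → $t2=M[24]=2
add $t2, $t0, $t0 → $t2=16+16=32
lw $t0, (24) → $t0=M[24]=2
sll $t0, $t4, 3 → $t0=0<<3=0
xor $t0, $t2, 20 → $t0=32^20=52
sw $t1, (24) → M[24]=28
halt.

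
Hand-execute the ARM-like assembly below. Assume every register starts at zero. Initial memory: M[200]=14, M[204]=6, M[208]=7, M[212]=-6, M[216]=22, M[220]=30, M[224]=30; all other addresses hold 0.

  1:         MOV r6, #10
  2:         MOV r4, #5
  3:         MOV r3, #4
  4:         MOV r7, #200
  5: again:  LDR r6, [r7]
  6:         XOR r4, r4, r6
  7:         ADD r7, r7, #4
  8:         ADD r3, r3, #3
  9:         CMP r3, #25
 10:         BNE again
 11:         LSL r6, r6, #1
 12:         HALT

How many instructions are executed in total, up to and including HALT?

after MOV r6, #10: r6=10
after MOV r4, #5: r4=5
after MOV r3, #4: r3=4
after MOV r7, #200: r7=200
after LDR r6, [r7]: r6=M[200]=14
after XOR r4, r4, r6: r4=5^14=11
after ADD r7, r7, #4: r7=200+4=204
after ADD r3, r3, #3: r3=4+3=7
CMP r3, #25  (cmp 7,25)
BNE again: taken
after LDR r6, [r7]: r6=M[204]=6
after XOR r4, r4, r6: r4=11^6=13
after ADD r7, r7, #4: r7=204+4=208
after ADD r3, r3, #3: r3=7+3=10
CMP r3, #25  (cmp 10,25)
BNE again: taken
after LDR r6, [r7]: r6=M[208]=7
after XOR r4, r4, r6: r4=13^7=10
after ADD r7, r7, #4: r7=208+4=212
after ADD r3, r3, #3: r3=10+3=13
CMP r3, #25  (cmp 13,25)
BNE again: taken
after LDR r6, [r7]: r6=M[212]=-6
after XOR r4, r4, r6: r4=10^(-6)=-16
after ADD r7, r7, #4: r7=212+4=216
after ADD r3, r3, #3: r3=13+3=16
CMP r3, #25  (cmp 16,25)
BNE again: taken
after LDR r6, [r7]: r6=M[216]=22
after XOR r4, r4, r6: r4=(-16)^22=-26
after ADD r7, r7, #4: r7=216+4=220
after ADD r3, r3, #3: r3=16+3=19
CMP r3, #25  (cmp 19,25)
BNE again: taken
after LDR r6, [r7]: r6=M[220]=30
after XOR r4, r4, r6: r4=(-26)^30=-8
after ADD r7, r7, #4: r7=220+4=224
after ADD r3, r3, #3: r3=19+3=22
CMP r3, #25  (cmp 22,25)
BNE again: taken
after LDR r6, [r7]: r6=M[224]=30
after XOR r4, r4, r6: r4=(-8)^30=-26
after ADD r7, r7, #4: r7=224+4=228
after ADD r3, r3, #3: r3=22+3=25
CMP r3, #25  (cmp 25,25)
BNE again: not taken
after LSL r6, r6, #1: r6=30<<1=60
halt.
Total executed instructions: 48.

48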